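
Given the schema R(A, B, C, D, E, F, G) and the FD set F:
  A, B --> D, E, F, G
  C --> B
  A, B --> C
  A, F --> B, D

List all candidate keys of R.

Attributes never on any right-hand side: {A} — every candidate key must contain it.
Closure of {A, B} is {A, B, C, D, E, F, G}, the whole schema; {A, B} is a candidate key.
Closure of {A, C} is {A, B, C, D, E, F, G}, the whole schema; {A, C} is a candidate key.
Closure of {A, F} is {A, B, C, D, E, F, G}, the whole schema; {A, F} is a candidate key.
No proper subset of any of these is a key, and no other minimal superkey exists.

{A, B}, {A, C}, {A, F}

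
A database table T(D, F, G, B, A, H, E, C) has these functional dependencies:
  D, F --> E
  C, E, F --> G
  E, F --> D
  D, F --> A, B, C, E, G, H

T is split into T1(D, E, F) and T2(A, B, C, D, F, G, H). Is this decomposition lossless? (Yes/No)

T1 ∩ T2 = {D, F}; its closure under F is {A, B, C, D, E, F, G, H}.
This includes all of T1, so the common attributes are a superkey of T1 — the join is lossless.

Yes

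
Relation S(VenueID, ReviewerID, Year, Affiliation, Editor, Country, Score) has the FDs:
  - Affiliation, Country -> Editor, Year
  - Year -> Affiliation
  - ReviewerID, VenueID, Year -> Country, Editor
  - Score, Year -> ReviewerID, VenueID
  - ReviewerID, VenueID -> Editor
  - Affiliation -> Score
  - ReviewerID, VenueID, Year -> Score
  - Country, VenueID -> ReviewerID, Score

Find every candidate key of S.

{Affiliation, Country}, {Year}

{Year} is a candidate key since {Year}⁺ = {Affiliation, Country, Editor, ReviewerID, Score, VenueID, Year} covers every attribute.
{Affiliation, Country} is a candidate key since {Affiliation, Country}⁺ = {Affiliation, Country, Editor, ReviewerID, Score, VenueID, Year} covers every attribute.
Any other superkey properly contains one of these, so there are no further candidate keys.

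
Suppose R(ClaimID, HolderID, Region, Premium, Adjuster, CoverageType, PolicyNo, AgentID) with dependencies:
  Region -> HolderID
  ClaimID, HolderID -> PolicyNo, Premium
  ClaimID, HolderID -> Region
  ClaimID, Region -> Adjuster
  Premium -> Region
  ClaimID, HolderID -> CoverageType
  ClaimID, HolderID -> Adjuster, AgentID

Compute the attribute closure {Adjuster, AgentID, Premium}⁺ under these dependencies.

Start with {Adjuster, AgentID, Premium}.
Premium -> Region applies; add {Region} → now {Adjuster, AgentID, Premium, Region}.
Region -> HolderID applies; add {HolderID} → now {Adjuster, AgentID, HolderID, Premium, Region}.
No further FD applies.

{Adjuster, AgentID, HolderID, Premium, Region}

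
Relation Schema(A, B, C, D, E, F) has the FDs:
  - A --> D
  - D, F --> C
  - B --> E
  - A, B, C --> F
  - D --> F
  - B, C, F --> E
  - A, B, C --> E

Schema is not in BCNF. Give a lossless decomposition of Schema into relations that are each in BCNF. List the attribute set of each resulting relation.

{A, B}; {A, D}; {B, E}; {C, D, F}

Candidate key of the original relation: {A, B}.
Within {A, B, C, D, E, F}: {A}⁺ ∩ {A, B, C, D, E, F} = {A, C, D, F}, not the whole set, so A --> C, D, F violates BCNF; decompose into {A, C, D, F} and {A, B, E}.
Within {A, C, D, F}: {D, F}⁺ ∩ {A, C, D, F} = {C, D, F}, not the whole set, so D, F --> C violates BCNF; decompose into {C, D, F} and {A, D, F}.
{C, D, F} is in BCNF.
Within {A, D, F}: {D}⁺ ∩ {A, D, F} = {D, F}, not the whole set, so D --> F violates BCNF; decompose into {D, F} and {A, D}.
{D, F} is in BCNF.
{A, D} is in BCNF.
Within {A, B, E}: {B}⁺ ∩ {A, B, E} = {B, E}, not the whole set, so B --> E violates BCNF; decompose into {B, E} and {A, B}.
{B, E} is in BCNF.
{A, B} is in BCNF.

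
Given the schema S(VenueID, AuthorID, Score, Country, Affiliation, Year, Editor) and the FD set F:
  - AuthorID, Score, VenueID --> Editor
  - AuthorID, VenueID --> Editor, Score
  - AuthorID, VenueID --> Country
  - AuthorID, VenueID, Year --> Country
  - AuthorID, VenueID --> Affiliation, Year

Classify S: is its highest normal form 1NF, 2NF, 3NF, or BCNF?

Candidate key: {AuthorID, VenueID}. Prime attributes: {AuthorID, VenueID}.
The left-hand side of every FD is a superkey, so BCNF is satisfied.

BCNF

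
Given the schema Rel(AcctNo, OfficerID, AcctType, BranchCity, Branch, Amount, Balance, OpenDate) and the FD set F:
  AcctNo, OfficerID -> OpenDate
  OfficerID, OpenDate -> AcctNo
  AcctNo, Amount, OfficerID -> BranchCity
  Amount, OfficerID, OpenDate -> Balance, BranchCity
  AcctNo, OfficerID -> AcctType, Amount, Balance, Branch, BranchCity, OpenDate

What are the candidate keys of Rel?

{OfficerID} never appears on the right of any FD, so every key must include it.
{AcctNo, OfficerID} is a candidate key since {AcctNo, OfficerID}⁺ = {AcctNo, AcctType, Amount, Balance, Branch, BranchCity, OfficerID, OpenDate} covers every attribute.
{OfficerID, OpenDate} is a candidate key since {OfficerID, OpenDate}⁺ = {AcctNo, AcctType, Amount, Balance, Branch, BranchCity, OfficerID, OpenDate} covers every attribute.
Any other superkey properly contains one of these, so there are no further candidate keys.

{AcctNo, OfficerID}, {OfficerID, OpenDate}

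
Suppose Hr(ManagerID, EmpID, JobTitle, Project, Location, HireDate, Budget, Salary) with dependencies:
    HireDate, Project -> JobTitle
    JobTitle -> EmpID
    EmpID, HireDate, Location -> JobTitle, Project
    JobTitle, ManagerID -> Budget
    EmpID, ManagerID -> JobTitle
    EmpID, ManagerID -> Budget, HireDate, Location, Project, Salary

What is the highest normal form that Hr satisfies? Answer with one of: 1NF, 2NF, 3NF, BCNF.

3NF

Candidate keys: {EmpID, ManagerID}, {HireDate, ManagerID, Project}, {JobTitle, ManagerID}. Prime attributes: {EmpID, HireDate, JobTitle, ManagerID, Project}.
HireDate, Project -> JobTitle breaks BCNF: {HireDate, Project}⁺ = {EmpID, HireDate, JobTitle, Project}, so {HireDate, Project} is not a superkey.
Its right-hand attributes {JobTitle} are all prime, as are those of every other non-superkey FD — the relation is in 3NF.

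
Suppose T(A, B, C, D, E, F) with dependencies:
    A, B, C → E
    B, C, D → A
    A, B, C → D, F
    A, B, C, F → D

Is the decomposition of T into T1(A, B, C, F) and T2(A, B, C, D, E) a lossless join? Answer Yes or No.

T1 ∩ T2 = {A, B, C}; its closure under F is {A, B, C, D, E, F}.
T1 is contained in that closure, so T1 ∩ T2 → T1 holds and the join is lossless.

Yes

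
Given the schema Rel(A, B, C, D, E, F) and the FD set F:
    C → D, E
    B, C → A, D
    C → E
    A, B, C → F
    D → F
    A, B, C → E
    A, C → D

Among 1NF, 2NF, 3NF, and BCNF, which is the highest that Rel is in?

1NF

Candidate key: {B, C}. Prime attributes: {B, C}.
C → D, E breaks BCNF: {C}⁺ = {C, D, E, F}, so {C} is not a superkey.
C → D, E determines the non-prime attributes {D, E} from a non-superkey — 3NF is violated.
The proper key subset {C} of {B, C} determines non-prime {D, E, F}, so the relation is not even in 2NF.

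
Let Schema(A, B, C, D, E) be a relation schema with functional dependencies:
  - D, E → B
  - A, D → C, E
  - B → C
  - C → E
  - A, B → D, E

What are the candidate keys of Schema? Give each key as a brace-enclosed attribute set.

{A} never appears on the right of any FD, so every key must include it.
Closure of {A, B} is {A, B, C, D, E}, the whole schema; {A, B} is a candidate key.
Closure of {A, D} is {A, B, C, D, E}, the whole schema; {A, D} is a candidate key.
No proper subset of any of these is a key, and no other minimal superkey exists.

{A, B}, {A, D}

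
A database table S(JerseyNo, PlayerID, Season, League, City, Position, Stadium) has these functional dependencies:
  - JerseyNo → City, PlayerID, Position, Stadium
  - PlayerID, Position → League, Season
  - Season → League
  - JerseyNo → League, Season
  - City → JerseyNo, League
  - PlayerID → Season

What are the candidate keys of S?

{City}, {JerseyNo}

Closure of {City} is {City, JerseyNo, League, PlayerID, Position, Season, Stadium}, the whole schema; {City} is a candidate key.
Closure of {JerseyNo} is {City, JerseyNo, League, PlayerID, Position, Season, Stadium}, the whole schema; {JerseyNo} is a candidate key.
Any other superkey properly contains one of these, so there are no further candidate keys.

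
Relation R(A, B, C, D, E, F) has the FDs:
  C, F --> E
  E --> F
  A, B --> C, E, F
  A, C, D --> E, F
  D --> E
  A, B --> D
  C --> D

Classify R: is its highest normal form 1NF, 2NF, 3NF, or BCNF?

2NF

Candidate key: {A, B}. Prime attributes: {A, B}.
C, F --> E breaks BCNF: {C, F}⁺ = {C, D, E, F}, so {C, F} is not a superkey.
C, F --> E determines the non-prime attribute {E} from a non-superkey — 3NF is violated.
Checking every proper subset of each key, none determines a non-prime attribute — 2NF is satisfied.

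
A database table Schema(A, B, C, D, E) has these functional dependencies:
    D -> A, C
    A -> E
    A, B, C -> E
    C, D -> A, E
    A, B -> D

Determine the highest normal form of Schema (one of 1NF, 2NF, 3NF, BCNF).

1NF

Candidate keys: {A, B}, {B, D}. Prime attributes: {A, B, D}.
For D -> A, C we have {D}⁺ = {A, C, D, E}; {D} is not a superkey, so BCNF fails.
Because {C} is non-prime and the left side of D -> A, C is not a superkey, the relation is not in 3NF.
Since {A} ⊂ {A, B} and {A}⁺ ⊇ {E} with {E} non-prime, there is a partial dependency; 2NF fails.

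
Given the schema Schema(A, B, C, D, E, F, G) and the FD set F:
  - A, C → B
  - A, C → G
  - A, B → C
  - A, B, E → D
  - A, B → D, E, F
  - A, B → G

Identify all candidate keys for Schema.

{A, B}, {A, C}

{A} never appears on the right of any FD, so every key must include it.
{A, B} is a candidate key since {A, B}⁺ = {A, B, C, D, E, F, G} covers every attribute.
{A, C} is a candidate key since {A, C}⁺ = {A, B, C, D, E, F, G} covers every attribute.
Any other superkey properly contains one of these, so there are no further candidate keys.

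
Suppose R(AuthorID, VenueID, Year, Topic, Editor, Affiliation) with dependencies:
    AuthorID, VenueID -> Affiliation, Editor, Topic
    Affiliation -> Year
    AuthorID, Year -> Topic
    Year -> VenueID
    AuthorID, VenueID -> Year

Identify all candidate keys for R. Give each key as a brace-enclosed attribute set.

{Affiliation, AuthorID}, {AuthorID, VenueID}, {AuthorID, Year}

{AuthorID} never appears on the right of any FD, so every key must include it.
{Affiliation, AuthorID} is a candidate key since {Affiliation, AuthorID}⁺ = {Affiliation, AuthorID, Editor, Topic, VenueID, Year} covers every attribute.
{AuthorID, VenueID} is a candidate key since {AuthorID, VenueID}⁺ = {Affiliation, AuthorID, Editor, Topic, VenueID, Year} covers every attribute.
{AuthorID, Year} is a candidate key since {AuthorID, Year}⁺ = {Affiliation, AuthorID, Editor, Topic, VenueID, Year} covers every attribute.
No proper subset of any of these is a key, and no other minimal superkey exists.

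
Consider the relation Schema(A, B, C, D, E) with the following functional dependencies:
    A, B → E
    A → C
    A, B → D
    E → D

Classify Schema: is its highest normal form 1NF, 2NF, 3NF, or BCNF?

1NF

Candidate key: {A, B}. Prime attributes: {A, B}.
A → C breaks BCNF: {A}⁺ = {A, C}, so {A} is not a superkey.
Because {C} is non-prime and the left side of A → C is not a superkey, the relation is not in 3NF.
The proper key subset {A} of {A, B} determines non-prime {C}, so the relation is not even in 2NF.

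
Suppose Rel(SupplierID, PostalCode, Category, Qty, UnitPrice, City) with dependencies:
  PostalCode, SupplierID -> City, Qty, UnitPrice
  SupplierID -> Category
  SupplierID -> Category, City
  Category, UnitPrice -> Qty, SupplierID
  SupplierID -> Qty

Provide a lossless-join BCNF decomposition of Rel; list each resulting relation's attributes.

Candidate keys of the original relation: {Category, PostalCode, UnitPrice}, {PostalCode, SupplierID}.
In {Category, City, PostalCode, Qty, SupplierID, UnitPrice}, {SupplierID} is not a superkey ({SupplierID}⁺ restricted to this set is {Category, City, Qty, SupplierID}), so split on SupplierID -> Category, City, Qty into {Category, City, Qty, SupplierID} and {PostalCode, SupplierID, UnitPrice}.
{Category, City, Qty, SupplierID} has no BCNF violation.
{PostalCode, SupplierID, UnitPrice} has no BCNF violation.

{Category, City, Qty, SupplierID}; {PostalCode, SupplierID, UnitPrice}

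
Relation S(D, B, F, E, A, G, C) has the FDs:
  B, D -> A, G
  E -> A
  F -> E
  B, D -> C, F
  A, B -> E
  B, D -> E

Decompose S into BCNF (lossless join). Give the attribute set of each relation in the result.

Candidate key of the original relation: {B, D}.
{A, B, C, D, E, F, G}: {E} determines {A, E} here but is not a superkey — split on E -> A, giving {A, E} and {B, C, D, E, F, G}.
{A, E}: every determinant is a superkey — BCNF.
{B, C, D, E, F, G}: {F} determines {E, F} here but is not a superkey — split on F -> E, giving {E, F} and {B, C, D, F, G}.
{E, F}: every determinant is a superkey — BCNF.
{B, C, D, F, G}: every determinant is a superkey — BCNF.

{A, E}; {B, C, D, F, G}; {E, F}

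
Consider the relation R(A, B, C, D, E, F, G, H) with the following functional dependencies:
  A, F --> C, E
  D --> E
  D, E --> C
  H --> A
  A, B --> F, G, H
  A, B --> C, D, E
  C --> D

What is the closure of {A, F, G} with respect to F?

Start with {A, F, G}.
A, F --> C, E applies; add {C, E} → now {A, C, E, F, G}.
C --> D applies; add {D} → now {A, C, D, E, F, G}.
No further FD applies.

{A, C, D, E, F, G}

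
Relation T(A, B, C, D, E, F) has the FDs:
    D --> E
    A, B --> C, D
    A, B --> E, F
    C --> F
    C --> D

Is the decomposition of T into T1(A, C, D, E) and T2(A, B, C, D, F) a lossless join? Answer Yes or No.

T1 ∩ T2 = {A, C, D}; its closure under F is {A, C, D, E, F}.
This includes all of T1, so the common attributes are a superkey of T1 — the join is lossless.

Yes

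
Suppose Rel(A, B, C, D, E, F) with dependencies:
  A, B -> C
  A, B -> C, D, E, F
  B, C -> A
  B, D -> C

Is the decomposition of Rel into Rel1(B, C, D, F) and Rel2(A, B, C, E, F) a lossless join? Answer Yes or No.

Common attributes: {B, C, F}; their closure is {A, B, C, D, E, F}.
Since Rel1 ⊆ {A, B, C, D, E, F}, the intersection is a superkey of Rel1; the decomposition is lossless.

Yes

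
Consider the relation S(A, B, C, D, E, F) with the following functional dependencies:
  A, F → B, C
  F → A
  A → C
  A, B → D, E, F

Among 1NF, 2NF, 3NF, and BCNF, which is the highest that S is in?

Candidate keys: {A, B}, {F}. Prime attributes: {A, B, F}.
A → C: {A}⁺ = {A, C}, which is not all of the attributes, so the left side is not a superkey — BCNF is violated.
A → C determines the non-prime attribute {C} from a non-superkey — 3NF is violated.
Since {A} ⊂ {A, B} and {A}⁺ ⊇ {C} with {C} non-prime, there is a partial dependency; 2NF fails.

1NF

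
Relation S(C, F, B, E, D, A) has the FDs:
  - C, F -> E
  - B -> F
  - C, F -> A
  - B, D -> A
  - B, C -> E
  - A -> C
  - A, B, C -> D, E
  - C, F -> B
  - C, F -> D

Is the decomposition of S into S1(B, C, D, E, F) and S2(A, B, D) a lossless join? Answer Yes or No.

Yes

S1 ∩ S2 = {B, D}; its closure under F is {A, B, C, D, E, F}.
S1 is contained in that closure, so S1 ∩ S2 -> S1 holds and the join is lossless.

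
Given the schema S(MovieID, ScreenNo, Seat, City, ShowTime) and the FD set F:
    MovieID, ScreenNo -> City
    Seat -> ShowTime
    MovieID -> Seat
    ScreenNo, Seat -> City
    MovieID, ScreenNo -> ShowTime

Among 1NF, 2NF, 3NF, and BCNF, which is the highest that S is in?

1NF

Candidate key: {MovieID, ScreenNo}. Prime attributes: {MovieID, ScreenNo}.
Seat -> ShowTime breaks BCNF: {Seat}⁺ = {Seat, ShowTime}, so {Seat} is not a superkey.
Seat -> ShowTime has non-prime {ShowTime} on the right and a non-superkey on the left, so 3NF fails.
{MovieID} is a proper subset of the key {MovieID, ScreenNo}, and {MovieID}⁺ contains the non-prime attributes {Seat, ShowTime} — a partial dependency, so 2NF is violated.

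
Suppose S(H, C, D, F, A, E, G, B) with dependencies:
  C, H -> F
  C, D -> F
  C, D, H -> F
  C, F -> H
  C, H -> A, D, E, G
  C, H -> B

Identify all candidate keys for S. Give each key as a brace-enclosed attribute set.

{C} never appears on the right of any FD, so every key must include it.
{C, D}⁺ = {A, B, C, D, E, F, G, H}, which is every attribute, so {C, D} is a candidate key.
{C, F}⁺ = {A, B, C, D, E, F, G, H}, which is every attribute, so {C, F} is a candidate key.
{C, H}⁺ = {A, B, C, D, E, F, G, H}, which is every attribute, so {C, H} is a candidate key.
These are minimal and exhaustive — every other superkey contains one of them.

{C, D}, {C, F}, {C, H}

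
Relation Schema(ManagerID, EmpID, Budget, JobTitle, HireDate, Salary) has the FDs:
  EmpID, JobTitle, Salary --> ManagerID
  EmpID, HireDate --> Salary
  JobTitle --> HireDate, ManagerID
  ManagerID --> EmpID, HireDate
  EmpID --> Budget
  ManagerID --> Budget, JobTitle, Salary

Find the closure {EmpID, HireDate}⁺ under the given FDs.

{Budget, EmpID, HireDate, Salary}

Start with {EmpID, HireDate}.
EmpID, HireDate --> Salary applies; add {Salary} → now {EmpID, HireDate, Salary}.
EmpID --> Budget applies; add {Budget} → now {Budget, EmpID, HireDate, Salary}.
No further FD applies.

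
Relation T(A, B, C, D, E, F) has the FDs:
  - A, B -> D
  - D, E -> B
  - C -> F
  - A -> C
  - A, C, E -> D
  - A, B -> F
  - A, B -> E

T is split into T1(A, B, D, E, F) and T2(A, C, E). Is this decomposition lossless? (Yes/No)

Common attributes: {A, E}; their closure is {A, B, C, D, E, F}.
This includes all of T1, so the common attributes are a superkey of T1 — the join is lossless.

Yes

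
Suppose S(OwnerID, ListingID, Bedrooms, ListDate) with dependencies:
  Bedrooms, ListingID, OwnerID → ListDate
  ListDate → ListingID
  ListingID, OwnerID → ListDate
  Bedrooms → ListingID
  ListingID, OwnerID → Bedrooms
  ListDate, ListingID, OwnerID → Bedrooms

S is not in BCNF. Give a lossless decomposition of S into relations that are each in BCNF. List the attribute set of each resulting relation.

{Bedrooms, ListDate, OwnerID}; {ListDate, ListingID}

Candidate keys of the original relation: {Bedrooms, OwnerID}, {ListDate, OwnerID}, {ListingID, OwnerID}.
{Bedrooms, ListDate, ListingID, OwnerID}: {ListDate} determines {ListDate, ListingID} here but is not a superkey — split on ListDate → ListingID, giving {ListDate, ListingID} and {Bedrooms, ListDate, OwnerID}.
{ListDate, ListingID} has no BCNF violation.
{Bedrooms, ListDate, OwnerID} has no BCNF violation.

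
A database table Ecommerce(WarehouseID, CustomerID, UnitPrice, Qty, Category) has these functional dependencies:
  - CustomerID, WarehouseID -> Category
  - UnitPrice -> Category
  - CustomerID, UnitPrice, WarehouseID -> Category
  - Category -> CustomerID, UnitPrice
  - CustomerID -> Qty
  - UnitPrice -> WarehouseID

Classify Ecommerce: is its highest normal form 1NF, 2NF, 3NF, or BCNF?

Candidate keys: {Category}, {CustomerID, WarehouseID}, {UnitPrice}. Prime attributes: {Category, CustomerID, UnitPrice, WarehouseID}.
CustomerID -> Qty: {CustomerID}⁺ = {CustomerID, Qty}, which is not all of the attributes, so the left side is not a superkey — BCNF is violated.
CustomerID -> Qty has non-prime {Qty} on the right and a non-superkey on the left, so 3NF fails.
{CustomerID} is a proper subset of the key {CustomerID, WarehouseID}, and {CustomerID}⁺ contains the non-prime attribute {Qty} — a partial dependency, so 2NF is violated.

1NF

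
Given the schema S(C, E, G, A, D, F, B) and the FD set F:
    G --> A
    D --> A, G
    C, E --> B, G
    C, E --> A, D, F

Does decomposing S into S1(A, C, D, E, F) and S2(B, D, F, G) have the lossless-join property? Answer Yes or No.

Common attributes: {D, F}; their closure is {A, D, F, G}.
The closure covers neither S1 nor S2 entirely; the join is not lossless.

No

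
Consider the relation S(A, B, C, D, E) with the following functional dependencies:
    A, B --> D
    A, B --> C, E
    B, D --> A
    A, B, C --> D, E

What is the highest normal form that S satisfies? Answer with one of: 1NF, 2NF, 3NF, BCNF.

Candidate keys: {A, B}, {B, D}. Prime attributes: {A, B, D}.
The left-hand side of every FD is a superkey, so BCNF is satisfied.

BCNF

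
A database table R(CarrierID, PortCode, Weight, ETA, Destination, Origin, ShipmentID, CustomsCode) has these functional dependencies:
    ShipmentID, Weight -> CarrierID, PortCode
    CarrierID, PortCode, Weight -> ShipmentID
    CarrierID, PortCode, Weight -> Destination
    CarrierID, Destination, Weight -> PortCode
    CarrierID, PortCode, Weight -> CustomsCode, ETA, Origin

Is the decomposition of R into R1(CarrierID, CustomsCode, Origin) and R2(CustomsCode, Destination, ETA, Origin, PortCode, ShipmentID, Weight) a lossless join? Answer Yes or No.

No

Common attributes: {CustomsCode, Origin}; their closure is {CustomsCode, Origin}.
R1 ⊄ {CustomsCode, Origin} and R2 ⊄ {CustomsCode, Origin}, so the split is lossy.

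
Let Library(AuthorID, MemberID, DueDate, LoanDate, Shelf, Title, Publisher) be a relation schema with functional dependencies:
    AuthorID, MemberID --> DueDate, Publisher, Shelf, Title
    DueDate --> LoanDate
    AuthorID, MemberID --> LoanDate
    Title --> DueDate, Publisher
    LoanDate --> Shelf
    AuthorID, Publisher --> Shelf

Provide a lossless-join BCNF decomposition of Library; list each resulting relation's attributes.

{AuthorID, MemberID, Title}; {DueDate, LoanDate}; {DueDate, Publisher, Title}; {LoanDate, Shelf}

Candidate key of the original relation: {AuthorID, MemberID}.
In {AuthorID, DueDate, LoanDate, MemberID, Publisher, Shelf, Title}, {DueDate} is not a superkey ({DueDate}⁺ restricted to this set is {DueDate, LoanDate, Shelf}), so split on DueDate --> LoanDate, Shelf into {DueDate, LoanDate, Shelf} and {AuthorID, DueDate, MemberID, Publisher, Title}.
In {DueDate, LoanDate, Shelf}, {LoanDate} is not a superkey ({LoanDate}⁺ restricted to this set is {LoanDate, Shelf}), so split on LoanDate --> Shelf into {LoanDate, Shelf} and {DueDate, LoanDate}.
{LoanDate, Shelf}: every determinant is a superkey — BCNF.
{DueDate, LoanDate}: every determinant is a superkey — BCNF.
In {AuthorID, DueDate, MemberID, Publisher, Title}, {Title} is not a superkey ({Title}⁺ restricted to this set is {DueDate, Publisher, Title}), so split on Title --> DueDate, Publisher into {DueDate, Publisher, Title} and {AuthorID, MemberID, Title}.
{DueDate, Publisher, Title}: every determinant is a superkey — BCNF.
{AuthorID, MemberID, Title}: every determinant is a superkey — BCNF.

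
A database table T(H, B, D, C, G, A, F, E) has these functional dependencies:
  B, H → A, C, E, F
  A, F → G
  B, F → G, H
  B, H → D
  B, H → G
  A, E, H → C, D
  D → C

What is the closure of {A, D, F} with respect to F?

{A, C, D, F, G}

Start with {A, D, F}.
A, F → G applies; add {G} → now {A, D, F, G}.
D → C applies; add {C} → now {A, C, D, F, G}.
No further FD applies.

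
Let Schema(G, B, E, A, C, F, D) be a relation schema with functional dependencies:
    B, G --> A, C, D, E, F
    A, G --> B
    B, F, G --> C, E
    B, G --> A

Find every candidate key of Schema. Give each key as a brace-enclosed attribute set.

No FD produces {G}, so it must be in every candidate key.
Closure of {A, G} is {A, B, C, D, E, F, G}, the whole schema; {A, G} is a candidate key.
Closure of {B, G} is {A, B, C, D, E, F, G}, the whole schema; {B, G} is a candidate key.
Any other superkey properly contains one of these, so there are no further candidate keys.

{A, G}, {B, G}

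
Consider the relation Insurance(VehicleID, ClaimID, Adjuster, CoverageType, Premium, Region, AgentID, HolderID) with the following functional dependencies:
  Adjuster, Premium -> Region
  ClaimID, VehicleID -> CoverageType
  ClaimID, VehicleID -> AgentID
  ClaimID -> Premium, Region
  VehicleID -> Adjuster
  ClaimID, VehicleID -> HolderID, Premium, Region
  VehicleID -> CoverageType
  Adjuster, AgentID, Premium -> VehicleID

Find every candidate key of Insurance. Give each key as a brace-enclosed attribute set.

{ClaimID} never appears on the right of any FD, so every key must include it.
{ClaimID, VehicleID}⁺ = {Adjuster, AgentID, ClaimID, CoverageType, HolderID, Premium, Region, VehicleID}, which is every attribute, so {ClaimID, VehicleID} is a candidate key.
{Adjuster, AgentID, ClaimID}⁺ = {Adjuster, AgentID, ClaimID, CoverageType, HolderID, Premium, Region, VehicleID}, which is every attribute, so {Adjuster, AgentID, ClaimID} is a candidate key.
No proper subset of any of these is a key, and no other minimal superkey exists.

{Adjuster, AgentID, ClaimID}, {ClaimID, VehicleID}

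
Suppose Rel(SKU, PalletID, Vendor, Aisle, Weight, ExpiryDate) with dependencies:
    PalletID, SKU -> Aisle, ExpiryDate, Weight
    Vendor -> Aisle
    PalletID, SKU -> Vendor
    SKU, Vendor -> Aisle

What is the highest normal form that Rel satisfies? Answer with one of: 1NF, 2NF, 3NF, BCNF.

Candidate key: {PalletID, SKU}. Prime attributes: {PalletID, SKU}.
Vendor -> Aisle breaks BCNF: {Vendor}⁺ = {Aisle, Vendor}, so {Vendor} is not a superkey.
Vendor -> Aisle has non-prime {Aisle} on the right and a non-superkey on the left, so 3NF fails.
Checking every proper subset of each key, none determines a non-prime attribute — 2NF is satisfied.

2NF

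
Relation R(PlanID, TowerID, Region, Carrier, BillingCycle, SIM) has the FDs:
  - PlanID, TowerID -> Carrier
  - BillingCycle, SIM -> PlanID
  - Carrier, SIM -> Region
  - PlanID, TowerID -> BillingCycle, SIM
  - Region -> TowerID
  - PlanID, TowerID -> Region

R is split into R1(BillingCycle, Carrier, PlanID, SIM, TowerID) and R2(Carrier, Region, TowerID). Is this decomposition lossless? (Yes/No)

R1 ∩ R2 = {Carrier, TowerID}; its closure under F is {Carrier, TowerID}.
R1 ⊄ {Carrier, TowerID} and R2 ⊄ {Carrier, TowerID}, so the split is lossy.

No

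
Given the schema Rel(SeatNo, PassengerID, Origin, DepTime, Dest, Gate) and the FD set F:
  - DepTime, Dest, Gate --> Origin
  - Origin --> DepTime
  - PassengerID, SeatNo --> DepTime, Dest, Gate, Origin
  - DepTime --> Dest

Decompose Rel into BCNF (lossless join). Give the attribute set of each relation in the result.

Candidate key of the original relation: {PassengerID, SeatNo}.
{DepTime, Dest, Gate, Origin, PassengerID, SeatNo}: {DepTime, Dest, Gate} determines {DepTime, Dest, Gate, Origin} here but is not a superkey — split on DepTime, Dest, Gate --> Origin, giving {DepTime, Dest, Gate, Origin} and {DepTime, Dest, Gate, PassengerID, SeatNo}.
{DepTime, Dest, Gate, Origin}: {Origin} determines {DepTime, Dest, Origin} here but is not a superkey — split on Origin --> DepTime, Dest, giving {DepTime, Dest, Origin} and {Gate, Origin}.
{DepTime, Dest, Origin}: {DepTime} determines {DepTime, Dest} here but is not a superkey — split on DepTime --> Dest, giving {DepTime, Dest} and {DepTime, Origin}.
{DepTime, Dest}: every determinant is a superkey — BCNF.
{DepTime, Origin}: every determinant is a superkey — BCNF.
{Gate, Origin}: every determinant is a superkey — BCNF.
{DepTime, Dest, Gate, PassengerID, SeatNo}: {DepTime} determines {DepTime, Dest} here but is not a superkey — split on DepTime --> Dest, giving {DepTime, Dest} and {DepTime, Gate, PassengerID, SeatNo}.
{DepTime, Dest}: every determinant is a superkey — BCNF.
{DepTime, Gate, PassengerID, SeatNo}: every determinant is a superkey — BCNF.

{DepTime, Dest}; {DepTime, Gate, PassengerID, SeatNo}; {DepTime, Origin}; {Gate, Origin}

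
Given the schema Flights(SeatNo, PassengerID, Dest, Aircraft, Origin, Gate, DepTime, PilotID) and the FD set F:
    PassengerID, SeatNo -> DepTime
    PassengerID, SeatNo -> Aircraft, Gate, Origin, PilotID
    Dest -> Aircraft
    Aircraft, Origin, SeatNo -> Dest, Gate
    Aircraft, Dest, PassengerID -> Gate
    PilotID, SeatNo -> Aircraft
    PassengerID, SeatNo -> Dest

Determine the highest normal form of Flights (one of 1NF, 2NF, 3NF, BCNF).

2NF

Candidate key: {PassengerID, SeatNo}. Prime attributes: {PassengerID, SeatNo}.
For Dest -> Aircraft we have {Dest}⁺ = {Aircraft, Dest}; {Dest} is not a superkey, so BCNF fails.
Dest -> Aircraft determines the non-prime attribute {Aircraft} from a non-superkey — 3NF is violated.
Checking every proper subset of each key, none determines a non-prime attribute — 2NF is satisfied.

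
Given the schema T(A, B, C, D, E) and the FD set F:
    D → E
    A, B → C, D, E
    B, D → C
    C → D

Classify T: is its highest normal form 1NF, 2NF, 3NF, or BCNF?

Candidate key: {A, B}. Prime attributes: {A, B}.
For D → E we have {D}⁺ = {D, E}; {D} is not a superkey, so BCNF fails.
D → E determines the non-prime attribute {E} from a non-superkey — 3NF is violated.
Checking every proper subset of each key, none determines a non-prime attribute — 2NF is satisfied.

2NF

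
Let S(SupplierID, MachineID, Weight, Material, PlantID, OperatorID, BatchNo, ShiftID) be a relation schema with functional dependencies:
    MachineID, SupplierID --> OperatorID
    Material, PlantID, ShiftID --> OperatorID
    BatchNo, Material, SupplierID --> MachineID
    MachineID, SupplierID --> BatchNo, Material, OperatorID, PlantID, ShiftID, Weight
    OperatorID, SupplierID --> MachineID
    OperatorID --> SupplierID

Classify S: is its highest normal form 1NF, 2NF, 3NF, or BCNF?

BCNF

Candidate keys: {BatchNo, Material, SupplierID}, {MachineID, SupplierID}, {Material, PlantID, ShiftID}, {OperatorID}. Prime attributes: {BatchNo, MachineID, Material, OperatorID, PlantID, ShiftID, SupplierID}.
Every FD has a superkey on the left, so the relation is in BCNF.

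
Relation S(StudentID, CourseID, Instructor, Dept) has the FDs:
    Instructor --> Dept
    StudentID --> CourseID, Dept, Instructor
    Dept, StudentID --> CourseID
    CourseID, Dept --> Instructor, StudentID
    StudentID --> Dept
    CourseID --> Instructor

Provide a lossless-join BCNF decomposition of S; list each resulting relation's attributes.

{CourseID, Instructor, StudentID}; {Dept, Instructor}

Candidate keys of the original relation: {CourseID}, {StudentID}.
Within {CourseID, Dept, Instructor, StudentID}: {Instructor}⁺ ∩ {CourseID, Dept, Instructor, StudentID} = {Dept, Instructor}, not the whole set, so Instructor --> Dept violates BCNF; decompose into {Dept, Instructor} and {CourseID, Instructor, StudentID}.
{Dept, Instructor}: every determinant is a superkey — BCNF.
{CourseID, Instructor, StudentID}: every determinant is a superkey — BCNF.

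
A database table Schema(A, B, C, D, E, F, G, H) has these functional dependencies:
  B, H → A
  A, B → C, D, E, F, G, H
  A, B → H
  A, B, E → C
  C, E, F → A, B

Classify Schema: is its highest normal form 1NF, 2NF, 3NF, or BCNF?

Candidate keys: {A, B}, {B, H}, {C, E, F}. Prime attributes: {A, B, C, E, F, H}.
The left-hand side of every FD is a superkey, so BCNF is satisfied.

BCNF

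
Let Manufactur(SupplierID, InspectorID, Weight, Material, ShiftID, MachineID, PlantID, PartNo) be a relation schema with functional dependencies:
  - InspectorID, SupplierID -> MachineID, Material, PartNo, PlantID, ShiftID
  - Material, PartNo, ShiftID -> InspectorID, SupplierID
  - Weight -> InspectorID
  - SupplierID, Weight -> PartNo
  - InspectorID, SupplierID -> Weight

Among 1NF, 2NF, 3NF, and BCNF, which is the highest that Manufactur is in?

3NF

Candidate keys: {InspectorID, SupplierID}, {Material, PartNo, ShiftID}, {SupplierID, Weight}. Prime attributes: {InspectorID, Material, PartNo, ShiftID, SupplierID, Weight}.
Weight -> InspectorID: {Weight}⁺ = {InspectorID, Weight}, which is not all of the attributes, so the left side is not a superkey — BCNF is violated.
Since {InspectorID} ⊆ prime attributes and every other non-superkey FD also has a prime right side, the schema is in 3NF.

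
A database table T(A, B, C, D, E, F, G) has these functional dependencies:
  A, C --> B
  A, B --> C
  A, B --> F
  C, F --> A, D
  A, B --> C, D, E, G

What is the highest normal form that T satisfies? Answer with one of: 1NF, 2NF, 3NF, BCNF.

BCNF

Candidate keys: {A, B}, {A, C}, {C, F}. Prime attributes: {A, B, C, F}.
Each dependency's left side is a superkey — BCNF holds.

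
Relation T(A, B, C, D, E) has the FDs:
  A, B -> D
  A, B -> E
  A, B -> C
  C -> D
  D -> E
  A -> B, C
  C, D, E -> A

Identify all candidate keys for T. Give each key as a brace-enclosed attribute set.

{A}⁺ = {A, B, C, D, E}, which is every attribute, so {A} is a candidate key.
{C}⁺ = {A, B, C, D, E}, which is every attribute, so {C} is a candidate key.
Any other superkey properly contains one of these, so there are no further candidate keys.

{A}, {C}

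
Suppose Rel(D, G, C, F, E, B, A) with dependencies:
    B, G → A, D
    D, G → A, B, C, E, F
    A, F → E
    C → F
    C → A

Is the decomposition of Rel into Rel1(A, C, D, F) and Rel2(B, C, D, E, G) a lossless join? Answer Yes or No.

Yes

Common attributes: {C, D}; their closure is {A, C, D, E, F}.
This includes all of Rel1, so the common attributes are a superkey of Rel1 — the join is lossless.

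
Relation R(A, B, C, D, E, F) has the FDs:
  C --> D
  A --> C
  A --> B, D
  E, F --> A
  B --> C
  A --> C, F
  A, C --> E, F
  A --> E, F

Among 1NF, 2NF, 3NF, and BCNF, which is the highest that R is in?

2NF

Candidate keys: {A}, {E, F}. Prime attributes: {A, E, F}.
C --> D: {C}⁺ = {C, D}, which is not all of the attributes, so the left side is not a superkey — BCNF is violated.
C --> D has non-prime {D} on the right and a non-superkey on the left, so 3NF fails.
Checking every proper subset of each key, none determines a non-prime attribute — 2NF is satisfied.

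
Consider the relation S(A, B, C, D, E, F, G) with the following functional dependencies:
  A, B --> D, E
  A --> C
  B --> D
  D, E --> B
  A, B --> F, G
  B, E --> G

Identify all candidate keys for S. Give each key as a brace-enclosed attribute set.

No FD produces {A}, so it must be in every candidate key.
{A, B}⁺ = {A, B, C, D, E, F, G} — all of the relation — so {A, B} is a candidate key.
{A, D, E}⁺ = {A, B, C, D, E, F, G} — all of the relation — so {A, D, E} is a candidate key.
No proper subset of any of these is a key, and no other minimal superkey exists.

{A, B}, {A, D, E}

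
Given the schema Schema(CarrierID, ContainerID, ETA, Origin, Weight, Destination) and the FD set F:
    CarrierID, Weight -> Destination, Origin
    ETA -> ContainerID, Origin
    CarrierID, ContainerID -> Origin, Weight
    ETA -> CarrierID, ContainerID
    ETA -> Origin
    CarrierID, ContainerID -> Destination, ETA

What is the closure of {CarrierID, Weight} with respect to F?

{CarrierID, Destination, Origin, Weight}

Start with {CarrierID, Weight}.
CarrierID, Weight -> Destination, Origin applies; add {Destination, Origin} → now {CarrierID, Destination, Origin, Weight}.
No further FD applies.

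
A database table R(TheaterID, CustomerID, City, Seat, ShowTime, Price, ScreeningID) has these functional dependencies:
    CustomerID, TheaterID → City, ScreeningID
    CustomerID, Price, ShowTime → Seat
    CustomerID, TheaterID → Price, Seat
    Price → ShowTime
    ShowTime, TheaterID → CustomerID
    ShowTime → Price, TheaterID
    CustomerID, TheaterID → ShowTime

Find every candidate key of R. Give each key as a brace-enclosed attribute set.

Closure of {Price} is {City, CustomerID, Price, ScreeningID, Seat, ShowTime, TheaterID}, the whole schema; {Price} is a candidate key.
Closure of {ShowTime} is {City, CustomerID, Price, ScreeningID, Seat, ShowTime, TheaterID}, the whole schema; {ShowTime} is a candidate key.
Closure of {CustomerID, TheaterID} is {City, CustomerID, Price, ScreeningID, Seat, ShowTime, TheaterID}, the whole schema; {CustomerID, TheaterID} is a candidate key.
Any other superkey properly contains one of these, so there are no further candidate keys.

{CustomerID, TheaterID}, {Price}, {ShowTime}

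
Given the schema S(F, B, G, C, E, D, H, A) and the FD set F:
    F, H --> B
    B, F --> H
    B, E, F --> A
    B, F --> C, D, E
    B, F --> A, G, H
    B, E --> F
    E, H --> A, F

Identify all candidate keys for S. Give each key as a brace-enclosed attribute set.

Closure of {B, E} is {A, B, C, D, E, F, G, H}, the whole schema; {B, E} is a candidate key.
Closure of {B, F} is {A, B, C, D, E, F, G, H}, the whole schema; {B, F} is a candidate key.
Closure of {E, H} is {A, B, C, D, E, F, G, H}, the whole schema; {E, H} is a candidate key.
Closure of {F, H} is {A, B, C, D, E, F, G, H}, the whole schema; {F, H} is a candidate key.
Any other superkey properly contains one of these, so there are no further candidate keys.

{B, E}, {B, F}, {E, H}, {F, H}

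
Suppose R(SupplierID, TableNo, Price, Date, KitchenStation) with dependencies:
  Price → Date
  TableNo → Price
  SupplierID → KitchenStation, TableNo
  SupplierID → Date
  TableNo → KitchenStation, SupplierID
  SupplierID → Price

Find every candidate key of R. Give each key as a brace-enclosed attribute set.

{SupplierID}, {TableNo}

Closure of {SupplierID} is {Date, KitchenStation, Price, SupplierID, TableNo}, the whole schema; {SupplierID} is a candidate key.
Closure of {TableNo} is {Date, KitchenStation, Price, SupplierID, TableNo}, the whole schema; {TableNo} is a candidate key.
These are minimal and exhaustive — every other superkey contains one of them.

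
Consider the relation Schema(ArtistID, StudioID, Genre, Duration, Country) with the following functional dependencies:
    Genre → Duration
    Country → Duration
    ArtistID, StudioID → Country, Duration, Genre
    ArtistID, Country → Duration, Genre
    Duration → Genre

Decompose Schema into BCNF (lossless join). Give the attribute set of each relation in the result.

Candidate key of the original relation: {ArtistID, StudioID}.
Within {ArtistID, Country, Duration, Genre, StudioID}: {Genre}⁺ ∩ {ArtistID, Country, Duration, Genre, StudioID} = {Duration, Genre}, not the whole set, so Genre → Duration violates BCNF; decompose into {Duration, Genre} and {ArtistID, Country, Genre, StudioID}.
{Duration, Genre} is in BCNF.
Within {ArtistID, Country, Genre, StudioID}: {Country}⁺ ∩ {ArtistID, Country, Genre, StudioID} = {Country, Genre}, not the whole set, so Country → Genre violates BCNF; decompose into {Country, Genre} and {ArtistID, Country, StudioID}.
{Country, Genre} is in BCNF.
{ArtistID, Country, StudioID} is in BCNF.

{ArtistID, Country, StudioID}; {Country, Genre}; {Duration, Genre}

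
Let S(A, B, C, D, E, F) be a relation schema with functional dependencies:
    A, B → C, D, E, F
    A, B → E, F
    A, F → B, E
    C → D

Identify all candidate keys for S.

{A, B}, {A, F}

{A} never appears on the right of any FD, so every key must include it.
{A, B}⁺ = {A, B, C, D, E, F} — all of the relation — so {A, B} is a candidate key.
{A, F}⁺ = {A, B, C, D, E, F} — all of the relation — so {A, F} is a candidate key.
Any other superkey properly contains one of these, so there are no further candidate keys.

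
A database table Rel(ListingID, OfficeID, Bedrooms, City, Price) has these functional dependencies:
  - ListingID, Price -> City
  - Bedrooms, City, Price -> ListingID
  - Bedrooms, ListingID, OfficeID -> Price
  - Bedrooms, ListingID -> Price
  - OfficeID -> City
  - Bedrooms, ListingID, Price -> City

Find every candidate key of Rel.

{Bedrooms, ListingID, OfficeID}, {Bedrooms, OfficeID, Price}

No FD produces {Bedrooms, OfficeID}, so they must be in every candidate key.
Closure of {Bedrooms, ListingID, OfficeID} is {Bedrooms, City, ListingID, OfficeID, Price}, the whole schema; {Bedrooms, ListingID, OfficeID} is a candidate key.
Closure of {Bedrooms, OfficeID, Price} is {Bedrooms, City, ListingID, OfficeID, Price}, the whole schema; {Bedrooms, OfficeID, Price} is a candidate key.
Any other superkey properly contains one of these, so there are no further candidate keys.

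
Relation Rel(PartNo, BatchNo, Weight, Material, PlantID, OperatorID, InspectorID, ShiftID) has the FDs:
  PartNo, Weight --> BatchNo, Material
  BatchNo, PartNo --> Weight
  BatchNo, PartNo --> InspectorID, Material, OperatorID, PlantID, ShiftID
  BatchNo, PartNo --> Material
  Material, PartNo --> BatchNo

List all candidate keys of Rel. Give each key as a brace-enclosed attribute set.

{BatchNo, PartNo}, {Material, PartNo}, {PartNo, Weight}

{PartNo} never appears on the right of any FD, so every key must include it.
{BatchNo, PartNo}⁺ = {BatchNo, InspectorID, Material, OperatorID, PartNo, PlantID, ShiftID, Weight} — all of the relation — so {BatchNo, PartNo} is a candidate key.
{Material, PartNo}⁺ = {BatchNo, InspectorID, Material, OperatorID, PartNo, PlantID, ShiftID, Weight} — all of the relation — so {Material, PartNo} is a candidate key.
{PartNo, Weight}⁺ = {BatchNo, InspectorID, Material, OperatorID, PartNo, PlantID, ShiftID, Weight} — all of the relation — so {PartNo, Weight} is a candidate key.
No proper subset of any of these is a key, and no other minimal superkey exists.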